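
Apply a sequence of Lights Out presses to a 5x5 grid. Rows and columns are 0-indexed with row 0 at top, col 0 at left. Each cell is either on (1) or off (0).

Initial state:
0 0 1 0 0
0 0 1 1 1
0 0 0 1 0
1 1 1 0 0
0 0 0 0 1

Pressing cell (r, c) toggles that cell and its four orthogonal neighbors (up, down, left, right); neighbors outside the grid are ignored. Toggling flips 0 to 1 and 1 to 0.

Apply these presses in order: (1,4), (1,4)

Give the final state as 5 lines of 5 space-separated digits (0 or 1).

After press 1 at (1,4):
0 0 1 0 1
0 0 1 0 0
0 0 0 1 1
1 1 1 0 0
0 0 0 0 1

After press 2 at (1,4):
0 0 1 0 0
0 0 1 1 1
0 0 0 1 0
1 1 1 0 0
0 0 0 0 1

Answer: 0 0 1 0 0
0 0 1 1 1
0 0 0 1 0
1 1 1 0 0
0 0 0 0 1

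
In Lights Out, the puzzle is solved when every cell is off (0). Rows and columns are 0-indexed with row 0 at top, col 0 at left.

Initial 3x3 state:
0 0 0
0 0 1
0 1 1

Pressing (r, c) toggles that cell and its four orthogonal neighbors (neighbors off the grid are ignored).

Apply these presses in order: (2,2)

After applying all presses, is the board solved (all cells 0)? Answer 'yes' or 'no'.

After press 1 at (2,2):
0 0 0
0 0 0
0 0 0

Lights still on: 0

Answer: yes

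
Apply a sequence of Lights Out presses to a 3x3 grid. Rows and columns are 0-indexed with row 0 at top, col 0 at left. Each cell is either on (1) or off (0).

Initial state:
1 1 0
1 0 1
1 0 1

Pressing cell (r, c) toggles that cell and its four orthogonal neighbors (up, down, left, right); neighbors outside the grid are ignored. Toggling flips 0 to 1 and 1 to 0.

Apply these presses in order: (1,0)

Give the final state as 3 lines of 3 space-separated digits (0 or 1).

After press 1 at (1,0):
0 1 0
0 1 1
0 0 1

Answer: 0 1 0
0 1 1
0 0 1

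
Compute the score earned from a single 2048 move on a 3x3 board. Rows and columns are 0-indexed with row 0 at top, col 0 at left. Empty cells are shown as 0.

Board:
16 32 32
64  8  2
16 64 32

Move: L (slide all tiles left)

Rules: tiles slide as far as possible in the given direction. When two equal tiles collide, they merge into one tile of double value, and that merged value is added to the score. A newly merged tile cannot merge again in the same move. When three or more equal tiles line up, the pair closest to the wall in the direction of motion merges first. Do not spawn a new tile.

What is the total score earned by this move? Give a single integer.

Slide left:
row 0: [16, 32, 32] -> [16, 64, 0]  score +64 (running 64)
row 1: [64, 8, 2] -> [64, 8, 2]  score +0 (running 64)
row 2: [16, 64, 32] -> [16, 64, 32]  score +0 (running 64)
Board after move:
16 64  0
64  8  2
16 64 32

Answer: 64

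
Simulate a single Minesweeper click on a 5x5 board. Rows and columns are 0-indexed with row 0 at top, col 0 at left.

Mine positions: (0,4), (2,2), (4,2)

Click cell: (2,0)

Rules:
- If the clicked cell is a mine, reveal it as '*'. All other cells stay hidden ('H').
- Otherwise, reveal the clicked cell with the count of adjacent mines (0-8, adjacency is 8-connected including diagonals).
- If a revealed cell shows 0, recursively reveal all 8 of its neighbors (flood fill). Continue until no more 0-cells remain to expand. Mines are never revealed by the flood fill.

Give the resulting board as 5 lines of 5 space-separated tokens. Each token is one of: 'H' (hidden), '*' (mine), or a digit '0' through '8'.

0 0 0 1 H
0 1 1 2 H
0 1 H H H
0 2 H H H
0 1 H H H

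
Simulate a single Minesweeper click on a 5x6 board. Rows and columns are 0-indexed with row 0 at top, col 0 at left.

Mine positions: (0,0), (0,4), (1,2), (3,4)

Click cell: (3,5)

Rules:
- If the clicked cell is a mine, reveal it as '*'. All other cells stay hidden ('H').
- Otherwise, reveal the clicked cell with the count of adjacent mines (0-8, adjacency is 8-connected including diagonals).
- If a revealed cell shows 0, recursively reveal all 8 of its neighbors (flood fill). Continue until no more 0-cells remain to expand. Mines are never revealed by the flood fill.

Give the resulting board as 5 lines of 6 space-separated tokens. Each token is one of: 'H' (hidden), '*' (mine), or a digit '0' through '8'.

H H H H H H
H H H H H H
H H H H H H
H H H H H 1
H H H H H H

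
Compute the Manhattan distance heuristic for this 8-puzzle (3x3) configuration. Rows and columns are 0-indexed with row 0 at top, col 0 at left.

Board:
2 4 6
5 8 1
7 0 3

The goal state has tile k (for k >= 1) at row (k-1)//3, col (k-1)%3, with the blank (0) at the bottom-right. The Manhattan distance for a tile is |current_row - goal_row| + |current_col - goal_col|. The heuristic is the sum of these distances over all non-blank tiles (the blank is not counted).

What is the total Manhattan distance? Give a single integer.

Tile 2: (0,0)->(0,1) = 1
Tile 4: (0,1)->(1,0) = 2
Tile 6: (0,2)->(1,2) = 1
Tile 5: (1,0)->(1,1) = 1
Tile 8: (1,1)->(2,1) = 1
Tile 1: (1,2)->(0,0) = 3
Tile 7: (2,0)->(2,0) = 0
Tile 3: (2,2)->(0,2) = 2
Sum: 1 + 2 + 1 + 1 + 1 + 3 + 0 + 2 = 11

Answer: 11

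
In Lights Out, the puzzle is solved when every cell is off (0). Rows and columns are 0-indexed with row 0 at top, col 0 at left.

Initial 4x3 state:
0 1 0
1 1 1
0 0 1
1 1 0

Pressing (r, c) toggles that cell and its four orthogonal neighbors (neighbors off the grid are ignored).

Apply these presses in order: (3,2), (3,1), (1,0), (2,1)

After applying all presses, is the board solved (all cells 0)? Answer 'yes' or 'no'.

After press 1 at (3,2):
0 1 0
1 1 1
0 0 0
1 0 1

After press 2 at (3,1):
0 1 0
1 1 1
0 1 0
0 1 0

After press 3 at (1,0):
1 1 0
0 0 1
1 1 0
0 1 0

After press 4 at (2,1):
1 1 0
0 1 1
0 0 1
0 0 0

Lights still on: 5

Answer: no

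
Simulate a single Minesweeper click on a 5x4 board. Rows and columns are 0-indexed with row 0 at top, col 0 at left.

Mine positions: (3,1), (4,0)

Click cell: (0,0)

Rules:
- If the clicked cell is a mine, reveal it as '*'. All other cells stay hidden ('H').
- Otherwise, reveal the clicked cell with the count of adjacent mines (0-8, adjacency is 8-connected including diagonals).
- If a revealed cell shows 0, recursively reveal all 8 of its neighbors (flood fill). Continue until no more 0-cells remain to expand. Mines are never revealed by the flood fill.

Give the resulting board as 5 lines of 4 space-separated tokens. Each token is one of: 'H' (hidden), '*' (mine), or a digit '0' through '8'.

0 0 0 0
0 0 0 0
1 1 1 0
H H 1 0
H H 1 0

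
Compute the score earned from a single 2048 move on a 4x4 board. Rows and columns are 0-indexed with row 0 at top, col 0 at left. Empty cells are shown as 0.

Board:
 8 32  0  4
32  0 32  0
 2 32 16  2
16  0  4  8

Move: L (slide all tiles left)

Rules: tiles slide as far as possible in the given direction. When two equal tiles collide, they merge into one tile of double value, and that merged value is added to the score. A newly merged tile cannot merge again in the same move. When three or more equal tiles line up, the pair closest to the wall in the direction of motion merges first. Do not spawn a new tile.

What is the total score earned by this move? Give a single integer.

Answer: 64

Derivation:
Slide left:
row 0: [8, 32, 0, 4] -> [8, 32, 4, 0]  score +0 (running 0)
row 1: [32, 0, 32, 0] -> [64, 0, 0, 0]  score +64 (running 64)
row 2: [2, 32, 16, 2] -> [2, 32, 16, 2]  score +0 (running 64)
row 3: [16, 0, 4, 8] -> [16, 4, 8, 0]  score +0 (running 64)
Board after move:
 8 32  4  0
64  0  0  0
 2 32 16  2
16  4  8  0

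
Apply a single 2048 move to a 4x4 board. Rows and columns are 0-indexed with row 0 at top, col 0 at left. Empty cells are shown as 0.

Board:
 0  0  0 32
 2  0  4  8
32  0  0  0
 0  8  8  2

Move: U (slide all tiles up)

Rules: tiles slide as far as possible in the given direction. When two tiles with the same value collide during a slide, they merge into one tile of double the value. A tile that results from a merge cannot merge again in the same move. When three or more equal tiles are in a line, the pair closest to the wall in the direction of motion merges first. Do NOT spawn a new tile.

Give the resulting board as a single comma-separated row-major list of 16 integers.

Answer: 2, 8, 4, 32, 32, 0, 8, 8, 0, 0, 0, 2, 0, 0, 0, 0

Derivation:
Slide up:
col 0: [0, 2, 32, 0] -> [2, 32, 0, 0]
col 1: [0, 0, 0, 8] -> [8, 0, 0, 0]
col 2: [0, 4, 0, 8] -> [4, 8, 0, 0]
col 3: [32, 8, 0, 2] -> [32, 8, 2, 0]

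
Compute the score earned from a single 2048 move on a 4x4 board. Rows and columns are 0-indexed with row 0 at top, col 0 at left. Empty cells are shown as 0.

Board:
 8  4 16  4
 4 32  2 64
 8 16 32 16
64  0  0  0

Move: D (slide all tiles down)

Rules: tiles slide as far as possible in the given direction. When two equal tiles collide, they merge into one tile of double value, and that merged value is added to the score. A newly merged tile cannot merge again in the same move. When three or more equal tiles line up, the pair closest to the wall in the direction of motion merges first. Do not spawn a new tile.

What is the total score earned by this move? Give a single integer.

Slide down:
col 0: [8, 4, 8, 64] -> [8, 4, 8, 64]  score +0 (running 0)
col 1: [4, 32, 16, 0] -> [0, 4, 32, 16]  score +0 (running 0)
col 2: [16, 2, 32, 0] -> [0, 16, 2, 32]  score +0 (running 0)
col 3: [4, 64, 16, 0] -> [0, 4, 64, 16]  score +0 (running 0)
Board after move:
 8  0  0  0
 4  4 16  4
 8 32  2 64
64 16 32 16

Answer: 0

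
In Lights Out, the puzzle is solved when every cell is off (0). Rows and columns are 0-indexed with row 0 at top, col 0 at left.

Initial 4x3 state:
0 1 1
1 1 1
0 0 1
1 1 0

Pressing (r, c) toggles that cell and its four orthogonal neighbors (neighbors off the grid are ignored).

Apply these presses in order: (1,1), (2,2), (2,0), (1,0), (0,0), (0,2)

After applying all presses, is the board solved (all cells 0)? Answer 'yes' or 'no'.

After press 1 at (1,1):
0 0 1
0 0 0
0 1 1
1 1 0

After press 2 at (2,2):
0 0 1
0 0 1
0 0 0
1 1 1

After press 3 at (2,0):
0 0 1
1 0 1
1 1 0
0 1 1

After press 4 at (1,0):
1 0 1
0 1 1
0 1 0
0 1 1

After press 5 at (0,0):
0 1 1
1 1 1
0 1 0
0 1 1

After press 6 at (0,2):
0 0 0
1 1 0
0 1 0
0 1 1

Lights still on: 5

Answer: no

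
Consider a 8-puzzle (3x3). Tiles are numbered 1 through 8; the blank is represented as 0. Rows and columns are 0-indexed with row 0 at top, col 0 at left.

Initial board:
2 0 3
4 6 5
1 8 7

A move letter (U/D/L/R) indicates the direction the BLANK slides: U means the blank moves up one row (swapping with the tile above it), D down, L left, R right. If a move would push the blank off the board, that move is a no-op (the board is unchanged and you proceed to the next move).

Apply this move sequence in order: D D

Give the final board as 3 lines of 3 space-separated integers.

After move 1 (D):
2 6 3
4 0 5
1 8 7

After move 2 (D):
2 6 3
4 8 5
1 0 7

Answer: 2 6 3
4 8 5
1 0 7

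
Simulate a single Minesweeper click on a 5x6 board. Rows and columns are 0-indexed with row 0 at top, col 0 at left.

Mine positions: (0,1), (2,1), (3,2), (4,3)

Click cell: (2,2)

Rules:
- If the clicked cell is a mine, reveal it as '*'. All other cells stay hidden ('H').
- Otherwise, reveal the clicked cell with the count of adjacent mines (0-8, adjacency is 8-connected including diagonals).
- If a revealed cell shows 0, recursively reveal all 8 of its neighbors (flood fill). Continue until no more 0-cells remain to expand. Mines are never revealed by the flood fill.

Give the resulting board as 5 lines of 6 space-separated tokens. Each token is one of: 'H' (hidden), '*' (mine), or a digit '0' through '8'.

H H H H H H
H H H H H H
H H 2 H H H
H H H H H H
H H H H H H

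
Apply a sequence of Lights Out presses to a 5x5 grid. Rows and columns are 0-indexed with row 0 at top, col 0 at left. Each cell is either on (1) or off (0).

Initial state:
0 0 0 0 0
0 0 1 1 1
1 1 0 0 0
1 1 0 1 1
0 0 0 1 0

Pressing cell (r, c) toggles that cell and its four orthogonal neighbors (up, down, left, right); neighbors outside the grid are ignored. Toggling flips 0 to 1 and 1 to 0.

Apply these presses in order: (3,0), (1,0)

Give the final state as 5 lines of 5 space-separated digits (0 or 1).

Answer: 1 0 0 0 0
1 1 1 1 1
1 1 0 0 0
0 0 0 1 1
1 0 0 1 0

Derivation:
After press 1 at (3,0):
0 0 0 0 0
0 0 1 1 1
0 1 0 0 0
0 0 0 1 1
1 0 0 1 0

After press 2 at (1,0):
1 0 0 0 0
1 1 1 1 1
1 1 0 0 0
0 0 0 1 1
1 0 0 1 0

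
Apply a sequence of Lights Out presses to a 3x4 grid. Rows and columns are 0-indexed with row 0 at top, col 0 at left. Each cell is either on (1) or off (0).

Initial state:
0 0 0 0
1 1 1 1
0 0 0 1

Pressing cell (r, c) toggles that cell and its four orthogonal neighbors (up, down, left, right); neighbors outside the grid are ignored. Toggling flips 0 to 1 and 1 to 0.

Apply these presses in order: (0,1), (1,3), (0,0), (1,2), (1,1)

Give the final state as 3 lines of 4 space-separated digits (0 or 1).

Answer: 0 1 0 1
1 0 0 1
0 1 1 0

Derivation:
After press 1 at (0,1):
1 1 1 0
1 0 1 1
0 0 0 1

After press 2 at (1,3):
1 1 1 1
1 0 0 0
0 0 0 0

After press 3 at (0,0):
0 0 1 1
0 0 0 0
0 0 0 0

After press 4 at (1,2):
0 0 0 1
0 1 1 1
0 0 1 0

After press 5 at (1,1):
0 1 0 1
1 0 0 1
0 1 1 0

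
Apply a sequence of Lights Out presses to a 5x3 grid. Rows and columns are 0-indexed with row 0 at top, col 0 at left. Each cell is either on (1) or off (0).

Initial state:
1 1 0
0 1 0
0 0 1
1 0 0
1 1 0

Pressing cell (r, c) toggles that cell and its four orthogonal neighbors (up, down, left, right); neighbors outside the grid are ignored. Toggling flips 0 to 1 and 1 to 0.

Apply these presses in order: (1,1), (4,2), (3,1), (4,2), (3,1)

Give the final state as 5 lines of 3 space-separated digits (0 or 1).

After press 1 at (1,1):
1 0 0
1 0 1
0 1 1
1 0 0
1 1 0

After press 2 at (4,2):
1 0 0
1 0 1
0 1 1
1 0 1
1 0 1

After press 3 at (3,1):
1 0 0
1 0 1
0 0 1
0 1 0
1 1 1

After press 4 at (4,2):
1 0 0
1 0 1
0 0 1
0 1 1
1 0 0

After press 5 at (3,1):
1 0 0
1 0 1
0 1 1
1 0 0
1 1 0

Answer: 1 0 0
1 0 1
0 1 1
1 0 0
1 1 0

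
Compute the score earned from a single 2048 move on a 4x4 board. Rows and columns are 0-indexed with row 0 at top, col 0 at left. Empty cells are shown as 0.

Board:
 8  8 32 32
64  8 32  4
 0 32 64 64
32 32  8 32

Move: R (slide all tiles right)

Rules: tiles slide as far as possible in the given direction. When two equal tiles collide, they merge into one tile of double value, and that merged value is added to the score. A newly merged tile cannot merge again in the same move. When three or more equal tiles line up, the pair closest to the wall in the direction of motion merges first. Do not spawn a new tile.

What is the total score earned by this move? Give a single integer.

Slide right:
row 0: [8, 8, 32, 32] -> [0, 0, 16, 64]  score +80 (running 80)
row 1: [64, 8, 32, 4] -> [64, 8, 32, 4]  score +0 (running 80)
row 2: [0, 32, 64, 64] -> [0, 0, 32, 128]  score +128 (running 208)
row 3: [32, 32, 8, 32] -> [0, 64, 8, 32]  score +64 (running 272)
Board after move:
  0   0  16  64
 64   8  32   4
  0   0  32 128
  0  64   8  32

Answer: 272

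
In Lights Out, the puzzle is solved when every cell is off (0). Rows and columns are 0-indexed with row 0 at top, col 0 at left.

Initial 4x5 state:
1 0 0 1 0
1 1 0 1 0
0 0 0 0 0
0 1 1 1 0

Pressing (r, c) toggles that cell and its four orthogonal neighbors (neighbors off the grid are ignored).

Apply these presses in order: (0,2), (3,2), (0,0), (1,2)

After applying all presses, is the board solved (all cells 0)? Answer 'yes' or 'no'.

Answer: yes

Derivation:
After press 1 at (0,2):
1 1 1 0 0
1 1 1 1 0
0 0 0 0 0
0 1 1 1 0

After press 2 at (3,2):
1 1 1 0 0
1 1 1 1 0
0 0 1 0 0
0 0 0 0 0

After press 3 at (0,0):
0 0 1 0 0
0 1 1 1 0
0 0 1 0 0
0 0 0 0 0

After press 4 at (1,2):
0 0 0 0 0
0 0 0 0 0
0 0 0 0 0
0 0 0 0 0

Lights still on: 0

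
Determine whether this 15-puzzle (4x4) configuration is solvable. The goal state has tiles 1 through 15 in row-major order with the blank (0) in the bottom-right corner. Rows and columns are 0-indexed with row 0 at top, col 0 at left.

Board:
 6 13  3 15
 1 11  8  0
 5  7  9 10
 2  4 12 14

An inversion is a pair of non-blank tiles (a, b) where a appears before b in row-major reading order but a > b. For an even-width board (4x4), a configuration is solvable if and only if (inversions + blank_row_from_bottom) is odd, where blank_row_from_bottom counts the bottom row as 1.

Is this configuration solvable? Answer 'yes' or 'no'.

Answer: yes

Derivation:
Inversions: 48
Blank is in row 1 (0-indexed from top), which is row 3 counting from the bottom (bottom = 1).
48 + 3 = 51, which is odd, so the puzzle is solvable.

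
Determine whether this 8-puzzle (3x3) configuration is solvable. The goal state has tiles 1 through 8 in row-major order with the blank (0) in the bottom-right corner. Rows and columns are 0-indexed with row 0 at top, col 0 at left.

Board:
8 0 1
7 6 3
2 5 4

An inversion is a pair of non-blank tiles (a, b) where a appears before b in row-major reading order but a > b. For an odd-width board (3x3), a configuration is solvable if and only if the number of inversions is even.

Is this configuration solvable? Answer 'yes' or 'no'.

Inversions (pairs i<j in row-major order where tile[i] > tile[j] > 0): 18
18 is even, so the puzzle is solvable.

Answer: yes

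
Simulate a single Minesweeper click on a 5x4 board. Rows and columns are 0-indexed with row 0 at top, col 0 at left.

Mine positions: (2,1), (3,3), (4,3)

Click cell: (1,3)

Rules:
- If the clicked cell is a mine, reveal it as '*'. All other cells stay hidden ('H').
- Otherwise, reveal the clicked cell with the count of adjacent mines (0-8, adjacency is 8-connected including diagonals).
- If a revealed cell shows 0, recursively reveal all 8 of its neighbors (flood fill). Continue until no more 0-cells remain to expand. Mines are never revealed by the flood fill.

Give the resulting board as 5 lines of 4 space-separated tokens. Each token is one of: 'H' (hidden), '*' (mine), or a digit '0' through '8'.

0 0 0 0
1 1 1 0
H H 2 1
H H H H
H H H H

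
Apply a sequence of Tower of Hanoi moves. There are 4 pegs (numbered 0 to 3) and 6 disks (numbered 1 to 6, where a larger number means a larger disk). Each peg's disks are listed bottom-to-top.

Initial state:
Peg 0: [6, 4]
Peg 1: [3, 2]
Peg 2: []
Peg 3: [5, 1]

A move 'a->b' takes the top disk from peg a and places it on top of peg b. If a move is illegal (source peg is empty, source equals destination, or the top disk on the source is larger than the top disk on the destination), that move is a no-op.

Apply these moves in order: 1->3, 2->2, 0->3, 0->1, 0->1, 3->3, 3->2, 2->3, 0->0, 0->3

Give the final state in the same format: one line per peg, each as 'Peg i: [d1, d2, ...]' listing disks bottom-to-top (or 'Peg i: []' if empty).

Answer: Peg 0: [6, 4]
Peg 1: [3, 2]
Peg 2: []
Peg 3: [5, 1]

Derivation:
After move 1 (1->3):
Peg 0: [6, 4]
Peg 1: [3, 2]
Peg 2: []
Peg 3: [5, 1]

After move 2 (2->2):
Peg 0: [6, 4]
Peg 1: [3, 2]
Peg 2: []
Peg 3: [5, 1]

After move 3 (0->3):
Peg 0: [6, 4]
Peg 1: [3, 2]
Peg 2: []
Peg 3: [5, 1]

After move 4 (0->1):
Peg 0: [6, 4]
Peg 1: [3, 2]
Peg 2: []
Peg 3: [5, 1]

After move 5 (0->1):
Peg 0: [6, 4]
Peg 1: [3, 2]
Peg 2: []
Peg 3: [5, 1]

After move 6 (3->3):
Peg 0: [6, 4]
Peg 1: [3, 2]
Peg 2: []
Peg 3: [5, 1]

After move 7 (3->2):
Peg 0: [6, 4]
Peg 1: [3, 2]
Peg 2: [1]
Peg 3: [5]

After move 8 (2->3):
Peg 0: [6, 4]
Peg 1: [3, 2]
Peg 2: []
Peg 3: [5, 1]

After move 9 (0->0):
Peg 0: [6, 4]
Peg 1: [3, 2]
Peg 2: []
Peg 3: [5, 1]

After move 10 (0->3):
Peg 0: [6, 4]
Peg 1: [3, 2]
Peg 2: []
Peg 3: [5, 1]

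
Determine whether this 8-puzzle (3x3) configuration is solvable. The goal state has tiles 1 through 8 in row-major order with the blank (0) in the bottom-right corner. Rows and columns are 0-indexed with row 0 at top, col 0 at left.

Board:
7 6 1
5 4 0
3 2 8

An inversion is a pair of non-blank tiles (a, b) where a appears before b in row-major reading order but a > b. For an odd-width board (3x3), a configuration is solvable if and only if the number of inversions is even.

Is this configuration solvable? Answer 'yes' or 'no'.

Answer: no

Derivation:
Inversions (pairs i<j in row-major order where tile[i] > tile[j] > 0): 17
17 is odd, so the puzzle is not solvable.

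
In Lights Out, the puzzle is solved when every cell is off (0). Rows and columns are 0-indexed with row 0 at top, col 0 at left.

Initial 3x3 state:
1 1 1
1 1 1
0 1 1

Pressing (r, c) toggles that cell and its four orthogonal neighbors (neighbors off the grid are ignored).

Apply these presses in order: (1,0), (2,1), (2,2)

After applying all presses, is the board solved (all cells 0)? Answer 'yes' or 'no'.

After press 1 at (1,0):
0 1 1
0 0 1
1 1 1

After press 2 at (2,1):
0 1 1
0 1 1
0 0 0

After press 3 at (2,2):
0 1 1
0 1 0
0 1 1

Lights still on: 5

Answer: no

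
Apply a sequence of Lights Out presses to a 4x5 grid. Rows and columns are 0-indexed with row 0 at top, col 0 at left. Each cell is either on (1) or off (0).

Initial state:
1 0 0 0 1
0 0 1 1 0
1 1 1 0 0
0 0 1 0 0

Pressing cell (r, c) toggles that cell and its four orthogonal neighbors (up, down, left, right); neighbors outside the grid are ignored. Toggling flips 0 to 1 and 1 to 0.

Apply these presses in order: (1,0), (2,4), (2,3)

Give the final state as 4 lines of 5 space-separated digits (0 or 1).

After press 1 at (1,0):
0 0 0 0 1
1 1 1 1 0
0 1 1 0 0
0 0 1 0 0

After press 2 at (2,4):
0 0 0 0 1
1 1 1 1 1
0 1 1 1 1
0 0 1 0 1

After press 3 at (2,3):
0 0 0 0 1
1 1 1 0 1
0 1 0 0 0
0 0 1 1 1

Answer: 0 0 0 0 1
1 1 1 0 1
0 1 0 0 0
0 0 1 1 1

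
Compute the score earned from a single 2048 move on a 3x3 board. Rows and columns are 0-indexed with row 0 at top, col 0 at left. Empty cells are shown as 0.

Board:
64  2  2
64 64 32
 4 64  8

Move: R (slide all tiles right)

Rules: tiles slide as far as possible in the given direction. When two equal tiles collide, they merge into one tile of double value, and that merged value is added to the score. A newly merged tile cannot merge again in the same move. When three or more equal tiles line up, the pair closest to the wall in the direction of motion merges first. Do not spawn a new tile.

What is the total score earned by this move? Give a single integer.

Slide right:
row 0: [64, 2, 2] -> [0, 64, 4]  score +4 (running 4)
row 1: [64, 64, 32] -> [0, 128, 32]  score +128 (running 132)
row 2: [4, 64, 8] -> [4, 64, 8]  score +0 (running 132)
Board after move:
  0  64   4
  0 128  32
  4  64   8

Answer: 132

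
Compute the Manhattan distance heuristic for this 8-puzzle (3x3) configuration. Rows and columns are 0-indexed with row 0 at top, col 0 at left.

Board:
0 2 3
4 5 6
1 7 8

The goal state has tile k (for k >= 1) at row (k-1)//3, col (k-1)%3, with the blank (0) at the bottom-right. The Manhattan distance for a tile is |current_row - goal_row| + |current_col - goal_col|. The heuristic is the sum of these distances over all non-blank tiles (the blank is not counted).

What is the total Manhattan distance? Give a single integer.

Answer: 4

Derivation:
Tile 2: (0,1)->(0,1) = 0
Tile 3: (0,2)->(0,2) = 0
Tile 4: (1,0)->(1,0) = 0
Tile 5: (1,1)->(1,1) = 0
Tile 6: (1,2)->(1,2) = 0
Tile 1: (2,0)->(0,0) = 2
Tile 7: (2,1)->(2,0) = 1
Tile 8: (2,2)->(2,1) = 1
Sum: 0 + 0 + 0 + 0 + 0 + 2 + 1 + 1 = 4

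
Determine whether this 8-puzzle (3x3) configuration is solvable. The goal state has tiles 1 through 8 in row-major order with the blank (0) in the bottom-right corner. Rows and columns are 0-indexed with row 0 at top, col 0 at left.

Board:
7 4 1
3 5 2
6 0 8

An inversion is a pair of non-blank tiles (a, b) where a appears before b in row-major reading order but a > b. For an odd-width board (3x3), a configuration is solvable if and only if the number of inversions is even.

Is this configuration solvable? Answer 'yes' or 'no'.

Answer: no

Derivation:
Inversions (pairs i<j in row-major order where tile[i] > tile[j] > 0): 11
11 is odd, so the puzzle is not solvable.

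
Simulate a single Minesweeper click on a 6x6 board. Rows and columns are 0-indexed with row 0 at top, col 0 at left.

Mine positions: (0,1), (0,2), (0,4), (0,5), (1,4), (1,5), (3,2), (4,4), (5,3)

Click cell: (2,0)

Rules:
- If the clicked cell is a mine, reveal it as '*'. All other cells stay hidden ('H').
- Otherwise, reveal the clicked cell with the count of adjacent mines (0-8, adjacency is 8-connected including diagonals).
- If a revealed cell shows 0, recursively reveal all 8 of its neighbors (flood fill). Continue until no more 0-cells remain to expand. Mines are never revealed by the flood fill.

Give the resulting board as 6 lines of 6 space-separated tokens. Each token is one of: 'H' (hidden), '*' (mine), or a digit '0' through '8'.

H H H H H H
1 2 H H H H
0 1 H H H H
0 1 H H H H
0 1 2 H H H
0 0 1 H H H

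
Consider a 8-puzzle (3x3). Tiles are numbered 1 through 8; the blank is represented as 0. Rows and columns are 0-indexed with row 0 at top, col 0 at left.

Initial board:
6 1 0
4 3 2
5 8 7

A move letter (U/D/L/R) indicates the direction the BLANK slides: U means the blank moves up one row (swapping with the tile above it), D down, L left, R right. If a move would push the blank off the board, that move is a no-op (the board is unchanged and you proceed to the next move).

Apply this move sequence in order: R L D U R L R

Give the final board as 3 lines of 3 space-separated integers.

After move 1 (R):
6 1 0
4 3 2
5 8 7

After move 2 (L):
6 0 1
4 3 2
5 8 7

After move 3 (D):
6 3 1
4 0 2
5 8 7

After move 4 (U):
6 0 1
4 3 2
5 8 7

After move 5 (R):
6 1 0
4 3 2
5 8 7

After move 6 (L):
6 0 1
4 3 2
5 8 7

After move 7 (R):
6 1 0
4 3 2
5 8 7

Answer: 6 1 0
4 3 2
5 8 7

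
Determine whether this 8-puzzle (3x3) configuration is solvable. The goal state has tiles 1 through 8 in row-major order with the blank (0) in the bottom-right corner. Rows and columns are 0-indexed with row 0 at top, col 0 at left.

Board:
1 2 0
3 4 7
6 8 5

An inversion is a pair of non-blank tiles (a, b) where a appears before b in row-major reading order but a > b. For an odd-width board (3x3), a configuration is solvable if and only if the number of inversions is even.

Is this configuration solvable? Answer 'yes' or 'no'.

Inversions (pairs i<j in row-major order where tile[i] > tile[j] > 0): 4
4 is even, so the puzzle is solvable.

Answer: yes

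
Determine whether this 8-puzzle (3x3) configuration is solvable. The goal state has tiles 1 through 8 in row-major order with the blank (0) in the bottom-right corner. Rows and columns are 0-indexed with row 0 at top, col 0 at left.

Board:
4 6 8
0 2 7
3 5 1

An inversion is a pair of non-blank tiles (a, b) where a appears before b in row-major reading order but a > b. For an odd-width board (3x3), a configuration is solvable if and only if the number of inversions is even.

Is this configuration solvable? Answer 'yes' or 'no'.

Answer: yes

Derivation:
Inversions (pairs i<j in row-major order where tile[i] > tile[j] > 0): 18
18 is even, so the puzzle is solvable.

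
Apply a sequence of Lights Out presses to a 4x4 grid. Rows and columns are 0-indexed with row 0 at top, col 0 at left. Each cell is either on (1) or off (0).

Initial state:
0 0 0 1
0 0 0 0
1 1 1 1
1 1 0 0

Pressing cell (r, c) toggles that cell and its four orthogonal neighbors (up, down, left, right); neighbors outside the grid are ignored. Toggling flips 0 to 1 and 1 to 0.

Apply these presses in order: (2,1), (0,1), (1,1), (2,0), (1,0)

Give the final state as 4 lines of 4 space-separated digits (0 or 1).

After press 1 at (2,1):
0 0 0 1
0 1 0 0
0 0 0 1
1 0 0 0

After press 2 at (0,1):
1 1 1 1
0 0 0 0
0 0 0 1
1 0 0 0

After press 3 at (1,1):
1 0 1 1
1 1 1 0
0 1 0 1
1 0 0 0

After press 4 at (2,0):
1 0 1 1
0 1 1 0
1 0 0 1
0 0 0 0

After press 5 at (1,0):
0 0 1 1
1 0 1 0
0 0 0 1
0 0 0 0

Answer: 0 0 1 1
1 0 1 0
0 0 0 1
0 0 0 0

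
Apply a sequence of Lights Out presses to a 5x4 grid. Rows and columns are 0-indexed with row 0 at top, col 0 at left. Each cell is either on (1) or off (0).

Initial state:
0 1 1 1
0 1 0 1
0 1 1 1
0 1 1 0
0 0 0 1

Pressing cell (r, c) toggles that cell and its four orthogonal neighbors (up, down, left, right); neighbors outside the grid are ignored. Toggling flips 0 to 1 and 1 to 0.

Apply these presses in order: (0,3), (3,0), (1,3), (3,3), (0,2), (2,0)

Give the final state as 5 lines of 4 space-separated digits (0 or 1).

Answer: 0 0 1 0
1 1 0 1
0 0 1 1
0 0 0 1
1 0 0 0

Derivation:
After press 1 at (0,3):
0 1 0 0
0 1 0 0
0 1 1 1
0 1 1 0
0 0 0 1

After press 2 at (3,0):
0 1 0 0
0 1 0 0
1 1 1 1
1 0 1 0
1 0 0 1

After press 3 at (1,3):
0 1 0 1
0 1 1 1
1 1 1 0
1 0 1 0
1 0 0 1

After press 4 at (3,3):
0 1 0 1
0 1 1 1
1 1 1 1
1 0 0 1
1 0 0 0

After press 5 at (0,2):
0 0 1 0
0 1 0 1
1 1 1 1
1 0 0 1
1 0 0 0

After press 6 at (2,0):
0 0 1 0
1 1 0 1
0 0 1 1
0 0 0 1
1 0 0 0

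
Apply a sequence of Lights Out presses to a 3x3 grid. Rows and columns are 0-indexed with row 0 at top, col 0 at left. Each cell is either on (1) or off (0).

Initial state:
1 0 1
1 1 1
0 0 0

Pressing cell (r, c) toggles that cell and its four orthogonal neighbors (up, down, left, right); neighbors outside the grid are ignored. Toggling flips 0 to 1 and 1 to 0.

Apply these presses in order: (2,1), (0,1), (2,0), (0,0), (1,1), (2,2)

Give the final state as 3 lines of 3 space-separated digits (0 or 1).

After press 1 at (2,1):
1 0 1
1 0 1
1 1 1

After press 2 at (0,1):
0 1 0
1 1 1
1 1 1

After press 3 at (2,0):
0 1 0
0 1 1
0 0 1

After press 4 at (0,0):
1 0 0
1 1 1
0 0 1

After press 5 at (1,1):
1 1 0
0 0 0
0 1 1

After press 6 at (2,2):
1 1 0
0 0 1
0 0 0

Answer: 1 1 0
0 0 1
0 0 0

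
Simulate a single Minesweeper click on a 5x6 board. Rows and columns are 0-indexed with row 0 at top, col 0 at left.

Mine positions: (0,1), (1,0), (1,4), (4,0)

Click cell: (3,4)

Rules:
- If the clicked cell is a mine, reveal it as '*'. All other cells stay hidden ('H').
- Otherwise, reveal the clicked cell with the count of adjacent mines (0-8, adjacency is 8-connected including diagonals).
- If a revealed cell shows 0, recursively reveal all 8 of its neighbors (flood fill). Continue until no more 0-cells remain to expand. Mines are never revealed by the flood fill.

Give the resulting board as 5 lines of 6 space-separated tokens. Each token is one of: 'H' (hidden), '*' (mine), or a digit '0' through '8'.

H H H H H H
H 2 1 1 H H
H 1 0 1 1 1
H 1 0 0 0 0
H 1 0 0 0 0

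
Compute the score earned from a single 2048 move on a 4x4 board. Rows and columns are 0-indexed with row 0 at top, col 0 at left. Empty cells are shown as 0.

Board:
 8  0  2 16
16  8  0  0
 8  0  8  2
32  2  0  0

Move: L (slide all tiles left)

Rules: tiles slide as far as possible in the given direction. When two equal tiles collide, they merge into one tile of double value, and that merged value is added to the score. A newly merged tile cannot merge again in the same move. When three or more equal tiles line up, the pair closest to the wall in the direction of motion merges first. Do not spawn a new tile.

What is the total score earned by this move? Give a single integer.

Slide left:
row 0: [8, 0, 2, 16] -> [8, 2, 16, 0]  score +0 (running 0)
row 1: [16, 8, 0, 0] -> [16, 8, 0, 0]  score +0 (running 0)
row 2: [8, 0, 8, 2] -> [16, 2, 0, 0]  score +16 (running 16)
row 3: [32, 2, 0, 0] -> [32, 2, 0, 0]  score +0 (running 16)
Board after move:
 8  2 16  0
16  8  0  0
16  2  0  0
32  2  0  0

Answer: 16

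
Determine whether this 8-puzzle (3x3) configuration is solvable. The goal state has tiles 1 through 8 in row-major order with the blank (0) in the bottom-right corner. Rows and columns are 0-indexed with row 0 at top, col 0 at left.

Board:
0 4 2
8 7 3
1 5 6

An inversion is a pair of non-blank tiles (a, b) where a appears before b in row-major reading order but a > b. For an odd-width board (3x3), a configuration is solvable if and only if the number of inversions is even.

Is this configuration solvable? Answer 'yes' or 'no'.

Inversions (pairs i<j in row-major order where tile[i] > tile[j] > 0): 14
14 is even, so the puzzle is solvable.

Answer: yes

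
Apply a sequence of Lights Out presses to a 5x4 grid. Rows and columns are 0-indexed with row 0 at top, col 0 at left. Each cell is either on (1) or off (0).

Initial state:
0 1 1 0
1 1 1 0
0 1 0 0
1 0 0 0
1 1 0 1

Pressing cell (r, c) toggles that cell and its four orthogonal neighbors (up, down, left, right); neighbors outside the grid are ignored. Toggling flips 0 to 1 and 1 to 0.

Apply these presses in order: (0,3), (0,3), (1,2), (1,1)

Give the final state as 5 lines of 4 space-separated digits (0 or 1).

Answer: 0 0 0 0
0 1 1 1
0 0 1 0
1 0 0 0
1 1 0 1

Derivation:
After press 1 at (0,3):
0 1 0 1
1 1 1 1
0 1 0 0
1 0 0 0
1 1 0 1

After press 2 at (0,3):
0 1 1 0
1 1 1 0
0 1 0 0
1 0 0 0
1 1 0 1

After press 3 at (1,2):
0 1 0 0
1 0 0 1
0 1 1 0
1 0 0 0
1 1 0 1

After press 4 at (1,1):
0 0 0 0
0 1 1 1
0 0 1 0
1 0 0 0
1 1 0 1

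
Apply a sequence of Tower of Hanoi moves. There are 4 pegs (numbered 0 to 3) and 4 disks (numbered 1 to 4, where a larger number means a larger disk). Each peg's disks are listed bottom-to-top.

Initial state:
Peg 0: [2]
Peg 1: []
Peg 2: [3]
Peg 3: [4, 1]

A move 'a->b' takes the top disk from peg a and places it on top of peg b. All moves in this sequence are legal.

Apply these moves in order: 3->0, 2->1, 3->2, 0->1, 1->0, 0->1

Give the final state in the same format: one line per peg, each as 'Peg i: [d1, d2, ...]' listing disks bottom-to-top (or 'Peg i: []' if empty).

Answer: Peg 0: [2]
Peg 1: [3, 1]
Peg 2: [4]
Peg 3: []

Derivation:
After move 1 (3->0):
Peg 0: [2, 1]
Peg 1: []
Peg 2: [3]
Peg 3: [4]

After move 2 (2->1):
Peg 0: [2, 1]
Peg 1: [3]
Peg 2: []
Peg 3: [4]

After move 3 (3->2):
Peg 0: [2, 1]
Peg 1: [3]
Peg 2: [4]
Peg 3: []

After move 4 (0->1):
Peg 0: [2]
Peg 1: [3, 1]
Peg 2: [4]
Peg 3: []

After move 5 (1->0):
Peg 0: [2, 1]
Peg 1: [3]
Peg 2: [4]
Peg 3: []

After move 6 (0->1):
Peg 0: [2]
Peg 1: [3, 1]
Peg 2: [4]
Peg 3: []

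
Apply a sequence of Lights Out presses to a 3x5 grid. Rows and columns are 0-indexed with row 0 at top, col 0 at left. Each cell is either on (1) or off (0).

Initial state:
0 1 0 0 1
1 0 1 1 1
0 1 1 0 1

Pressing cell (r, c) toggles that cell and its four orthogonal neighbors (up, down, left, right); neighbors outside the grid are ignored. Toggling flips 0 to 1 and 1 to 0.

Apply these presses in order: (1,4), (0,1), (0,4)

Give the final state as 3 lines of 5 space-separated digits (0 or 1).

After press 1 at (1,4):
0 1 0 0 0
1 0 1 0 0
0 1 1 0 0

After press 2 at (0,1):
1 0 1 0 0
1 1 1 0 0
0 1 1 0 0

After press 3 at (0,4):
1 0 1 1 1
1 1 1 0 1
0 1 1 0 0

Answer: 1 0 1 1 1
1 1 1 0 1
0 1 1 0 0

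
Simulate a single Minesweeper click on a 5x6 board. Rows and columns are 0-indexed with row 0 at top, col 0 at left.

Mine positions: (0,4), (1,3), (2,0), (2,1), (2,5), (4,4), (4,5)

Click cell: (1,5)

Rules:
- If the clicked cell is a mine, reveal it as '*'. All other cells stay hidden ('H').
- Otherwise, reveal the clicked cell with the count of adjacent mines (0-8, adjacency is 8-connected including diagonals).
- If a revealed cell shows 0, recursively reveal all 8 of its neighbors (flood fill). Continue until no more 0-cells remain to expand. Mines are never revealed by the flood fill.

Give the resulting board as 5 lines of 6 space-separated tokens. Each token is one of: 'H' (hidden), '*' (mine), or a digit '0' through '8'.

H H H H H H
H H H H H 2
H H H H H H
H H H H H H
H H H H H H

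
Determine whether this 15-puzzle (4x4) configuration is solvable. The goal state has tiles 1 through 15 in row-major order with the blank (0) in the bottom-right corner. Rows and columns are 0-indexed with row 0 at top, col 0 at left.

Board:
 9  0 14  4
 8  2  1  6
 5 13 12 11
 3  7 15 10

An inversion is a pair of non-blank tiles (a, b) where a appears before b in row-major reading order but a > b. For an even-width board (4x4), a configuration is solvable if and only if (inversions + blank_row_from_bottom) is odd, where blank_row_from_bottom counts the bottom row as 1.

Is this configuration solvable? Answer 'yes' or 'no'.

Inversions: 46
Blank is in row 0 (0-indexed from top), which is row 4 counting from the bottom (bottom = 1).
46 + 4 = 50, which is even, so the puzzle is not solvable.

Answer: no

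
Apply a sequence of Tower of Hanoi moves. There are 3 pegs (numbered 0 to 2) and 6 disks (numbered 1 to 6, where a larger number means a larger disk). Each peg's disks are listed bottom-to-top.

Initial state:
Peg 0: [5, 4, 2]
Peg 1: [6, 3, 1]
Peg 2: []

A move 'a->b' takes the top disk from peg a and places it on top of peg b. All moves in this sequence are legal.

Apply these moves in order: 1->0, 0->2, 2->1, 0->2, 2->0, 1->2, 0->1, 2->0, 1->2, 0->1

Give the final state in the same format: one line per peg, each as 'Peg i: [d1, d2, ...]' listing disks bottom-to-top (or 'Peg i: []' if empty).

After move 1 (1->0):
Peg 0: [5, 4, 2, 1]
Peg 1: [6, 3]
Peg 2: []

After move 2 (0->2):
Peg 0: [5, 4, 2]
Peg 1: [6, 3]
Peg 2: [1]

After move 3 (2->1):
Peg 0: [5, 4, 2]
Peg 1: [6, 3, 1]
Peg 2: []

After move 4 (0->2):
Peg 0: [5, 4]
Peg 1: [6, 3, 1]
Peg 2: [2]

After move 5 (2->0):
Peg 0: [5, 4, 2]
Peg 1: [6, 3, 1]
Peg 2: []

After move 6 (1->2):
Peg 0: [5, 4, 2]
Peg 1: [6, 3]
Peg 2: [1]

After move 7 (0->1):
Peg 0: [5, 4]
Peg 1: [6, 3, 2]
Peg 2: [1]

After move 8 (2->0):
Peg 0: [5, 4, 1]
Peg 1: [6, 3, 2]
Peg 2: []

After move 9 (1->2):
Peg 0: [5, 4, 1]
Peg 1: [6, 3]
Peg 2: [2]

After move 10 (0->1):
Peg 0: [5, 4]
Peg 1: [6, 3, 1]
Peg 2: [2]

Answer: Peg 0: [5, 4]
Peg 1: [6, 3, 1]
Peg 2: [2]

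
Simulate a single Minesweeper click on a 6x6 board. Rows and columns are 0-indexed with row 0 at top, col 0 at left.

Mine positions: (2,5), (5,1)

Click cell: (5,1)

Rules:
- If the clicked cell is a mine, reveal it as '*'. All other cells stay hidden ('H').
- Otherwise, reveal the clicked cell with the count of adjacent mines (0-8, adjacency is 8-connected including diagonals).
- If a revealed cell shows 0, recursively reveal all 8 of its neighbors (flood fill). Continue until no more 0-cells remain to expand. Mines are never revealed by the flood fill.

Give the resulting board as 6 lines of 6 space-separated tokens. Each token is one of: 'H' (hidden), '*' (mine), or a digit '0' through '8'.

H H H H H H
H H H H H H
H H H H H H
H H H H H H
H H H H H H
H * H H H H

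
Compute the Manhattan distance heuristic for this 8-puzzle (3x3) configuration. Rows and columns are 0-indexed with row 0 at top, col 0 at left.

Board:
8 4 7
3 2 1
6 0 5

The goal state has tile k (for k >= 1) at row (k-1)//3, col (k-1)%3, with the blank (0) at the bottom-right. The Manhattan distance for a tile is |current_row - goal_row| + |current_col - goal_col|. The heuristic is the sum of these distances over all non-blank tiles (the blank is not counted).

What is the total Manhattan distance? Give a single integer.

Answer: 21

Derivation:
Tile 8: at (0,0), goal (2,1), distance |0-2|+|0-1| = 3
Tile 4: at (0,1), goal (1,0), distance |0-1|+|1-0| = 2
Tile 7: at (0,2), goal (2,0), distance |0-2|+|2-0| = 4
Tile 3: at (1,0), goal (0,2), distance |1-0|+|0-2| = 3
Tile 2: at (1,1), goal (0,1), distance |1-0|+|1-1| = 1
Tile 1: at (1,2), goal (0,0), distance |1-0|+|2-0| = 3
Tile 6: at (2,0), goal (1,2), distance |2-1|+|0-2| = 3
Tile 5: at (2,2), goal (1,1), distance |2-1|+|2-1| = 2
Sum: 3 + 2 + 4 + 3 + 1 + 3 + 3 + 2 = 21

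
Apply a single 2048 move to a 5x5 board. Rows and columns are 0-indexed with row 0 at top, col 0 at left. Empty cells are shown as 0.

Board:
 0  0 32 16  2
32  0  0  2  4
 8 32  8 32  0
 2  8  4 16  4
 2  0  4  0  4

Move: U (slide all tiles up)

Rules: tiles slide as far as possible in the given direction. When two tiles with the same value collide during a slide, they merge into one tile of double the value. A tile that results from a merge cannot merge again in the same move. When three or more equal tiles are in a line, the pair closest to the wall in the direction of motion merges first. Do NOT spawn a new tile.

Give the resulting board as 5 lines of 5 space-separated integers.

Slide up:
col 0: [0, 32, 8, 2, 2] -> [32, 8, 4, 0, 0]
col 1: [0, 0, 32, 8, 0] -> [32, 8, 0, 0, 0]
col 2: [32, 0, 8, 4, 4] -> [32, 8, 8, 0, 0]
col 3: [16, 2, 32, 16, 0] -> [16, 2, 32, 16, 0]
col 4: [2, 4, 0, 4, 4] -> [2, 8, 4, 0, 0]

Answer: 32 32 32 16  2
 8  8  8  2  8
 4  0  8 32  4
 0  0  0 16  0
 0  0  0  0  0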